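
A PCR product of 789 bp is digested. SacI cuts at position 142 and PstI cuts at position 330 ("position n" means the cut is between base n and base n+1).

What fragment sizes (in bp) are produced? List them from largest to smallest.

459, 188, 142 bp

Combined cut positions (sorted): 142, 330.
Linear molecule, 2 cuts → 3 fragments:
  142 − 0 = 142 bp
  330 − 142 = 188 bp
  789 − 330 = 459 bp
Sorted largest to smallest: 459, 188, 142 bp.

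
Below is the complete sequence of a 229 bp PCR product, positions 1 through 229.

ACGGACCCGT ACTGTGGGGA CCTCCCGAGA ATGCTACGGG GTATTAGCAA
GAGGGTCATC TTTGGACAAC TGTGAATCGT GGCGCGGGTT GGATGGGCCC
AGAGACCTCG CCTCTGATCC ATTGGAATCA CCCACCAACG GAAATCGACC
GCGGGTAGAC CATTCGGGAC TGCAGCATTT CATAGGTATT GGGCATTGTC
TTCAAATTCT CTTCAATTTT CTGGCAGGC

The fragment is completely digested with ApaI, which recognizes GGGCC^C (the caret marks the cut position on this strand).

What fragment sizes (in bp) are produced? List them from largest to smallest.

The ApaI site (GGGCCC) starts at position 95.
ApaI cuts after base 5 of each site (before the last base), so after position 99.
Linear molecule, 1 cut → 2 fragments:
  1–99 → 99 bp
  100–229 → 130 bp
Sorted largest to smallest: 130, 99 bp.

130, 99 bp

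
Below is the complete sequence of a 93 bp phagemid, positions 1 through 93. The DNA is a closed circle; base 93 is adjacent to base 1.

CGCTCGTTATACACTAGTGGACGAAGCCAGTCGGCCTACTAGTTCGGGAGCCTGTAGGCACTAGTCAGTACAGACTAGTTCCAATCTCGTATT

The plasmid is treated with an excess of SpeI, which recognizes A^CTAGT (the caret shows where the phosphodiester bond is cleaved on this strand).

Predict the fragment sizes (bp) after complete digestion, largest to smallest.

SpeI sites (ACTAGT) start at positions 13, 38, 60, 74.
SpeI cuts after the first base of each site, so after positions 13, 38, 60, 74.
Circular molecule, 4 cuts → 4 fragments:
  14–38 → 25 bp
  39–60 → 22 bp
  61–74 → 14 bp
  75–93 then 1–13 → 19 + 13 = 32 bp
Sorted largest to smallest: 32, 25, 22, 14 bp.

32, 25, 22, 14 bp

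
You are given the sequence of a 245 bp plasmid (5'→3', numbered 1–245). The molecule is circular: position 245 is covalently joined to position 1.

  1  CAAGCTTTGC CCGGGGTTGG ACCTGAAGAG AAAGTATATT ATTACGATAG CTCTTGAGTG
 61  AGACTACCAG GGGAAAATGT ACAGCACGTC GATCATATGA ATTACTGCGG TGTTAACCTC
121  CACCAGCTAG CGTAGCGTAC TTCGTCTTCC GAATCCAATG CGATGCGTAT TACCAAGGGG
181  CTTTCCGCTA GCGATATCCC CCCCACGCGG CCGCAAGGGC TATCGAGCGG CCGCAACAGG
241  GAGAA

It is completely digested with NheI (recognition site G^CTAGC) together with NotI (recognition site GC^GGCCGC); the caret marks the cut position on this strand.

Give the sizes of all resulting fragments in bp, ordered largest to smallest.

NheI sites (GCTAGC) start at positions 126, 187.
NheI cuts after the first base of each site, so after positions 126, 187.
NotI sites (GCGGCCGC) start at positions 207, 227.
NotI cuts after base 2 of each site, so after positions 208, 228.
Combined cut positions: 126, 187, 208, 228.
Circular molecule, 4 cuts → 4 fragments:
  127–187 → 61 bp
  188–208 → 21 bp
  209–228 → 20 bp
  229–245 then 1–126 → 17 + 126 = 143 bp
Sorted largest to smallest: 143, 61, 21, 20 bp.

143, 61, 21, 20 bp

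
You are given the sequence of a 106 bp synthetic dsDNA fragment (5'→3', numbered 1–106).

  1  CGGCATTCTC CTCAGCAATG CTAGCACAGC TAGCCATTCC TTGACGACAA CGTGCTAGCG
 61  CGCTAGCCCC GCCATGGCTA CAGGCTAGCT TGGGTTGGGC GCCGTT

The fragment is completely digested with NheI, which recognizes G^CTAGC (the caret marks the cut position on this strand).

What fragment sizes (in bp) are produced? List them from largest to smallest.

25, 22, 22, 20, 9, 8 bp

NheI sites (GCTAGC) start at positions 20, 29, 54, 62, 84.
NheI cuts after the first base of each site, so after positions 20, 29, 54, 62, 84.
Linear molecule, 5 cuts → 6 fragments:
  1–20 → 20 bp
  21–29 → 9 bp
  30–54 → 25 bp
  55–62 → 8 bp
  63–84 → 22 bp
  85–106 → 22 bp
Sorted largest to smallest: 25, 22, 22, 20, 9, 8 bp.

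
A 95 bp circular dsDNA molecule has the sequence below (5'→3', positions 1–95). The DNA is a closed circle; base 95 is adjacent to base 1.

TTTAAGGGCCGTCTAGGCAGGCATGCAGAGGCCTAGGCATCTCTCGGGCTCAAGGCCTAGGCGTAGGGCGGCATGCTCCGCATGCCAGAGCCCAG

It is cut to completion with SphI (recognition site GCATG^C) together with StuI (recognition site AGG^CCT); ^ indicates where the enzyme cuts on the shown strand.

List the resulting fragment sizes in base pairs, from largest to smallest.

36, 24, 20, 9, 6 bp

SphI sites (GCATGC) start at positions 21, 71, 80.
SphI cuts after base 5 of each site (before the last base), so after positions 25, 75, 84.
StuI sites (AGGCCT) start at positions 29, 53.
StuI cuts after base 3 of each site, so after positions 31, 55.
Combined cut positions: 25, 31, 55, 75, 84.
Circular molecule, 5 cuts → 5 fragments:
  26–31 → 6 bp
  32–55 → 24 bp
  56–75 → 20 bp
  76–84 → 9 bp
  85–95 then 1–25 → 11 + 25 = 36 bp
Sorted largest to smallest: 36, 24, 20, 9, 6 bp.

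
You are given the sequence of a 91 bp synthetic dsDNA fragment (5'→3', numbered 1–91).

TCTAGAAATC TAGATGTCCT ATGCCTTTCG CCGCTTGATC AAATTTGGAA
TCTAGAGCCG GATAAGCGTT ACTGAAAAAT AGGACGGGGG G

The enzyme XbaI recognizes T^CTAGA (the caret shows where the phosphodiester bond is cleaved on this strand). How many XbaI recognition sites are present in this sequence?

3

TCTAGA occurs starting at positions 1, 9, 51.
XbaI cuts at 3 sites.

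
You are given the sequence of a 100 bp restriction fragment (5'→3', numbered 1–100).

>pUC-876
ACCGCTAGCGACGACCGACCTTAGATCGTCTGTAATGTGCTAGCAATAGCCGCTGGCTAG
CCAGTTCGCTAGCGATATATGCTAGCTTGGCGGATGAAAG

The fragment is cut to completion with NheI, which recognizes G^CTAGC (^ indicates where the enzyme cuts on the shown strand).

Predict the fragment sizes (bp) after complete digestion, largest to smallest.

NheI sites (GCTAGC) start at positions 4, 39, 56, 68, 81.
NheI cuts after the first base of each site, so after positions 4, 39, 56, 68, 81.
Linear molecule, 5 cuts → 6 fragments:
  1–4 → 4 bp
  5–39 → 35 bp
  40–56 → 17 bp
  57–68 → 12 bp
  69–81 → 13 bp
  82–100 → 19 bp
Sorted largest to smallest: 35, 19, 17, 13, 12, 4 bp.

35, 19, 17, 13, 12, 4 bp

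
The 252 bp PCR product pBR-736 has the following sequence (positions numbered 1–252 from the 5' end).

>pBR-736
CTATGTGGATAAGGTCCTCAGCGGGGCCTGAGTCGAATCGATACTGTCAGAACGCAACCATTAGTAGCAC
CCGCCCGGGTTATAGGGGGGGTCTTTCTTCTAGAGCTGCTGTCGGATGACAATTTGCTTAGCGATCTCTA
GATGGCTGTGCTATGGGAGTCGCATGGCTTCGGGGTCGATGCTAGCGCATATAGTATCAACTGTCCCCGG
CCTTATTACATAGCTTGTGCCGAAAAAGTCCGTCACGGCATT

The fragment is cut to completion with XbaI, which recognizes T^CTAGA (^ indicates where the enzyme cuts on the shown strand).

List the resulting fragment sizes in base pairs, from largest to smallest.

115, 99, 38 bp

XbaI sites (TCTAGA) start at positions 99, 137.
XbaI cuts after the first base of each site, so after positions 99, 137.
Linear molecule, 2 cuts → 3 fragments:
  1–99 → 99 bp
  100–137 → 38 bp
  138–252 → 115 bp
Sorted largest to smallest: 115, 99, 38 bp.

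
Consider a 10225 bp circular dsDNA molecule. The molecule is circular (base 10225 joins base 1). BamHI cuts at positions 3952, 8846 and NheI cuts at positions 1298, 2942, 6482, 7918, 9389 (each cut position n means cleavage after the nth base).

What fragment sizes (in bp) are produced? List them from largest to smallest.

2530, 2134, 1644, 1436, 1010, 928, 543 bp

Combined cut positions (sorted): 1298, 2942, 3952, 6482, 7918, 8846, 9389.
Circular molecule, 7 cuts → 7 fragments:
  2942 − 1298 = 1644 bp
  3952 − 2942 = 1010 bp
  6482 − 3952 = 2530 bp
  7918 − 6482 = 1436 bp
  8846 − 7918 = 928 bp
  9389 − 8846 = 543 bp
  wrap: 10225 − 9389 + 1298 = 2134 bp
Sorted largest to smallest: 2530, 2134, 1644, 1436, 1010, 928, 543 bp.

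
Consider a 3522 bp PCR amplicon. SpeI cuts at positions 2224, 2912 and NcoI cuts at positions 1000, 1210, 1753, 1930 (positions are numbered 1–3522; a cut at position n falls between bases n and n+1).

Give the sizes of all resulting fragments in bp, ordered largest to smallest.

Combined cut positions (sorted): 1000, 1210, 1753, 1930, 2224, 2912.
Linear molecule, 6 cuts → 7 fragments:
  1000 − 0 = 1000 bp
  1210 − 1000 = 210 bp
  1753 − 1210 = 543 bp
  1930 − 1753 = 177 bp
  2224 − 1930 = 294 bp
  2912 − 2224 = 688 bp
  3522 − 2912 = 610 bp
Sorted largest to smallest: 1000, 688, 610, 543, 294, 210, 177 bp.

1000, 688, 610, 543, 294, 210, 177 bp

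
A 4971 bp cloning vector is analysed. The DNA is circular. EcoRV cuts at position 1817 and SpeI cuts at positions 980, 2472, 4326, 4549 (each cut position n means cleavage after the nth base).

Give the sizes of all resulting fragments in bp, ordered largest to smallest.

Combined cut positions (sorted): 980, 1817, 2472, 4326, 4549.
Circular molecule, 5 cuts → 5 fragments:
  1817 − 980 = 837 bp
  2472 − 1817 = 655 bp
  4326 − 2472 = 1854 bp
  4549 − 4326 = 223 bp
  wrap: 4971 − 4549 + 980 = 1402 bp
Sorted largest to smallest: 1854, 1402, 837, 655, 223 bp.

1854, 1402, 837, 655, 223 bp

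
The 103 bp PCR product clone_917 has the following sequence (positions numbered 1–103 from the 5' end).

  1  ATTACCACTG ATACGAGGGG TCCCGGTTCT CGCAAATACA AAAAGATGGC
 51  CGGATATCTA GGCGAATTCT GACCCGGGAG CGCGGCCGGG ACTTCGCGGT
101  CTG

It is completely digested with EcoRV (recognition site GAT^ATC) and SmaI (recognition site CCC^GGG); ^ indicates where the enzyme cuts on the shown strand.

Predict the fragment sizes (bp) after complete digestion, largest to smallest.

55, 28, 20 bp

The EcoRV site (GATATC) starts at position 53.
EcoRV cuts after base 3 of each site, so after position 55.
The SmaI site (CCCGGG) starts at position 73.
SmaI cuts after base 3 of each site, so after position 75.
Combined cut positions: 55, 75.
Linear molecule, 2 cuts → 3 fragments:
  1–55 → 55 bp
  56–75 → 20 bp
  76–103 → 28 bp
Sorted largest to smallest: 55, 28, 20 bp.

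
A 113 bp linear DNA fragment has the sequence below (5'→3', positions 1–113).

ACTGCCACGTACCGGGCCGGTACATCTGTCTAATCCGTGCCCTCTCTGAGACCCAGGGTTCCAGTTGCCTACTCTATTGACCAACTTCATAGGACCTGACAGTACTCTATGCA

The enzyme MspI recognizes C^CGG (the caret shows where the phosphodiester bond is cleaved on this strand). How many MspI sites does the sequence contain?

CCGG occurs starting at positions 12, 17.
MspI cuts at 2 sites.

2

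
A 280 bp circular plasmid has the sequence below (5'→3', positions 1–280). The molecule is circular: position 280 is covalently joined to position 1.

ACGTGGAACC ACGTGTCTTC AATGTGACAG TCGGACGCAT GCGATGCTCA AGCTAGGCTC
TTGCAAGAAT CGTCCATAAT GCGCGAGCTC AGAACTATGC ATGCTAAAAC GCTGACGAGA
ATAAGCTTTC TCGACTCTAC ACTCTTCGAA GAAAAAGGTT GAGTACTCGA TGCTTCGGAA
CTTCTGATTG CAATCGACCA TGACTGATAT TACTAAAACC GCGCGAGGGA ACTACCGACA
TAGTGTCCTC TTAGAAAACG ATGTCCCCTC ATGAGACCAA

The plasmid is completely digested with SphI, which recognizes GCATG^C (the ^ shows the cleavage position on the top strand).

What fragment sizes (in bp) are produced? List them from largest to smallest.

SphI sites (GCATGC) start at positions 37, 99.
SphI cuts after base 5 of each site (before the last base), so after positions 41, 103.
Circular molecule, 2 cuts → 2 fragments:
  42–103 → 62 bp
  104–280 then 1–41 → 177 + 41 = 218 bp
Sorted largest to smallest: 218, 62 bp.

218, 62 bp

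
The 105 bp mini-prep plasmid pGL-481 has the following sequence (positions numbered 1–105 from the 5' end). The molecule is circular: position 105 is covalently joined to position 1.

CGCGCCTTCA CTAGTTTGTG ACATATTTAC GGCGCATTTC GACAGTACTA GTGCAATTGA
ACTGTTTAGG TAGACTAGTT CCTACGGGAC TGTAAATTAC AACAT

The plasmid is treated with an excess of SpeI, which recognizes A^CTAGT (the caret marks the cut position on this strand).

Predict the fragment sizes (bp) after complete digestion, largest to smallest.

41, 37, 27 bp

SpeI sites (ACTAGT) start at positions 10, 47, 74.
SpeI cuts after the first base of each site, so after positions 10, 47, 74.
Circular molecule, 3 cuts → 3 fragments:
  11–47 → 37 bp
  48–74 → 27 bp
  75–105 then 1–10 → 31 + 10 = 41 bp
Sorted largest to smallest: 41, 37, 27 bp.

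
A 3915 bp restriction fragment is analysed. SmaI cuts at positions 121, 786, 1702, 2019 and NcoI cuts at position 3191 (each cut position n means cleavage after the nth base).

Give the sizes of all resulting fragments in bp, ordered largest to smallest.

1172, 916, 724, 665, 317, 121 bp

Combined cut positions (sorted): 121, 786, 1702, 2019, 3191.
Linear molecule, 5 cuts → 6 fragments:
  121 − 0 = 121 bp
  786 − 121 = 665 bp
  1702 − 786 = 916 bp
  2019 − 1702 = 317 bp
  3191 − 2019 = 1172 bp
  3915 − 3191 = 724 bp
Sorted largest to smallest: 1172, 916, 724, 665, 317, 121 bp.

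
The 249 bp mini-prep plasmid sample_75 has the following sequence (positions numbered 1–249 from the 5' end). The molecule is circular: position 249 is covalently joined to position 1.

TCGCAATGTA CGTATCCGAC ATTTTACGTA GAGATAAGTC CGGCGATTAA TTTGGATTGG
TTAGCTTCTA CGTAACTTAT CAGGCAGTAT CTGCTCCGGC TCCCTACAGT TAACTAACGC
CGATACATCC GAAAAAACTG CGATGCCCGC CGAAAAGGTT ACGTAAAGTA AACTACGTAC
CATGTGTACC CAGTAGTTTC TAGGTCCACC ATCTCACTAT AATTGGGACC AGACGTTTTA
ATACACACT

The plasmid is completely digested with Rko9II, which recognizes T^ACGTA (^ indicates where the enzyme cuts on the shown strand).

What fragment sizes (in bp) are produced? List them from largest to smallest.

91, 84, 44, 16, 14 bp

Rko9II sites (TACGTA) start at positions 9, 25, 69, 160, 174.
Rko9II cuts after the first base of each site, so after positions 9, 25, 69, 160, 174.
Circular molecule, 5 cuts → 5 fragments:
  10–25 → 16 bp
  26–69 → 44 bp
  70–160 → 91 bp
  161–174 → 14 bp
  175–249 then 1–9 → 75 + 9 = 84 bp
Sorted largest to smallest: 91, 84, 44, 16, 14 bp.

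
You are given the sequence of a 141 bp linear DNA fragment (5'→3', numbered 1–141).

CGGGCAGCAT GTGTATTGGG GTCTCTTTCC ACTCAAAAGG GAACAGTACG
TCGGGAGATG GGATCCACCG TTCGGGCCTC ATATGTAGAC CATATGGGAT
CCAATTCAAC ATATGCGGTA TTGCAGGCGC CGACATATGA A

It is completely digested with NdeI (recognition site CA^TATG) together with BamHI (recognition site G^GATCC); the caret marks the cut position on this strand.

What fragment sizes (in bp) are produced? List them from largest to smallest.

NdeI sites (CATATG) start at positions 80, 91, 110, 134.
NdeI cuts after base 2 of each site, so after positions 81, 92, 111, 135.
BamHI sites (GGATCC) start at positions 61, 97.
BamHI cuts after the first base of each site, so after positions 61, 97.
Combined cut positions: 61, 81, 92, 97, 111, 135.
Linear molecule, 6 cuts → 7 fragments:
  1–61 → 61 bp
  62–81 → 20 bp
  82–92 → 11 bp
  93–97 → 5 bp
  98–111 → 14 bp
  112–135 → 24 bp
  136–141 → 6 bp
Sorted largest to smallest: 61, 24, 20, 14, 11, 6, 5 bp.

61, 24, 20, 14, 11, 6, 5 bp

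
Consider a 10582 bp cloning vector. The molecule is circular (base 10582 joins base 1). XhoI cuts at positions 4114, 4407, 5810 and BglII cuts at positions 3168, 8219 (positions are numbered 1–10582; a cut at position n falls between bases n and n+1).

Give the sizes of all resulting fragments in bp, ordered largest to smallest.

5531, 2409, 1403, 946, 293 bp

Combined cut positions (sorted): 3168, 4114, 4407, 5810, 8219.
Circular molecule, 5 cuts → 5 fragments:
  4114 − 3168 = 946 bp
  4407 − 4114 = 293 bp
  5810 − 4407 = 1403 bp
  8219 − 5810 = 2409 bp
  wrap: 10582 − 8219 + 3168 = 5531 bp
Sorted largest to smallest: 5531, 2409, 1403, 946, 293 bp.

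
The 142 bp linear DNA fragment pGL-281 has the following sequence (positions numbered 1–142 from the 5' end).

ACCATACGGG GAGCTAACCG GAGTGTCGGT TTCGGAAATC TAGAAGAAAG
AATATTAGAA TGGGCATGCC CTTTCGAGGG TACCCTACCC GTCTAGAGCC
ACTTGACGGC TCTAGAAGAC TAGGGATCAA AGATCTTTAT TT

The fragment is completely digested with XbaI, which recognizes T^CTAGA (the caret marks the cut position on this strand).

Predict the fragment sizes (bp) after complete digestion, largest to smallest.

53, 39, 31, 19 bp

XbaI sites (TCTAGA) start at positions 39, 92, 111.
XbaI cuts after the first base of each site, so after positions 39, 92, 111.
Linear molecule, 3 cuts → 4 fragments:
  1–39 → 39 bp
  40–92 → 53 bp
  93–111 → 19 bp
  112–142 → 31 bp
Sorted largest to smallest: 53, 39, 31, 19 bp.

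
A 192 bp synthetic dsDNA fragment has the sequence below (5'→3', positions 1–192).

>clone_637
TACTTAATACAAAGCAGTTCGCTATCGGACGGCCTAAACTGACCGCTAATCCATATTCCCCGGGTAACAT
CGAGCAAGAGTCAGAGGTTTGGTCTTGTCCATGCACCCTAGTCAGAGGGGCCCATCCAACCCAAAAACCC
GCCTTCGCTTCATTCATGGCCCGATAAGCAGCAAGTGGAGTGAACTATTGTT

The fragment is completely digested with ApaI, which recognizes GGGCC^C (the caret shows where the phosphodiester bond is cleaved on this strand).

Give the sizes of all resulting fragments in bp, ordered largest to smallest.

The ApaI site (GGGCCC) starts at position 118.
ApaI cuts after base 5 of each site (before the last base), so after position 122.
Linear molecule, 1 cut → 2 fragments:
  1–122 → 122 bp
  123–192 → 70 bp
Sorted largest to smallest: 122, 70 bp.

122, 70 bp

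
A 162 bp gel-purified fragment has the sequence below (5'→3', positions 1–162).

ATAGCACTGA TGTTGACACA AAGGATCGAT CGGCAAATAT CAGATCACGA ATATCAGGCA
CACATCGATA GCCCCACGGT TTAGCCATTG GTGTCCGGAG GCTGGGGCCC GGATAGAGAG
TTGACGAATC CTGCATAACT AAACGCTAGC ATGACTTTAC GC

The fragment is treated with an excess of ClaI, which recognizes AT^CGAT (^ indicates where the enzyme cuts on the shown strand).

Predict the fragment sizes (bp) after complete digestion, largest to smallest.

ClaI sites (ATCGAT) start at positions 25, 64.
ClaI cuts after base 2 of each site, so after positions 26, 65.
Linear molecule, 2 cuts → 3 fragments:
  1–26 → 26 bp
  27–65 → 39 bp
  66–162 → 97 bp
Sorted largest to smallest: 97, 39, 26 bp.

97, 39, 26 bp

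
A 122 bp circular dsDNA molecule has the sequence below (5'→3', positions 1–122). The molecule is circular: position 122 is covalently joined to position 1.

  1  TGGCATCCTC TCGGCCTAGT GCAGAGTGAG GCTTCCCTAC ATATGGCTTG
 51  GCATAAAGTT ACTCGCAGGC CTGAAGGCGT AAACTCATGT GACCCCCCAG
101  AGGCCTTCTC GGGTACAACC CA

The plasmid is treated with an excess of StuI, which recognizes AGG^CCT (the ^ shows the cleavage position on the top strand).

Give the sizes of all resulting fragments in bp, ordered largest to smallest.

StuI sites (AGGCCT) start at positions 67, 101.
StuI cuts after base 3 of each site, so after positions 69, 103.
Circular molecule, 2 cuts → 2 fragments:
  70–103 → 34 bp
  104–122 then 1–69 → 19 + 69 = 88 bp
Sorted largest to smallest: 88, 34 bp.

88, 34 bp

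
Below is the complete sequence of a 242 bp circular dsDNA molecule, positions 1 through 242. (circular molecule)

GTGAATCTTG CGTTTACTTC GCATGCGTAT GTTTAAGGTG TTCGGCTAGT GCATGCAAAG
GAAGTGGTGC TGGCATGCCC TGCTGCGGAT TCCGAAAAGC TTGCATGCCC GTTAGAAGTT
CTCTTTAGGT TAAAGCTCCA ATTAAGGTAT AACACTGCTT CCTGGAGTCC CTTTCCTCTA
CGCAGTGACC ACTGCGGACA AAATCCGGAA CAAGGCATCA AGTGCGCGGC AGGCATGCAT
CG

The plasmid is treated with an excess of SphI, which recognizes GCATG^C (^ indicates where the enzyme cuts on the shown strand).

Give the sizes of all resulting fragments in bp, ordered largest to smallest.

130, 30, 30, 30, 22 bp

SphI sites (GCATGC) start at positions 21, 51, 73, 103, 233.
SphI cuts after base 5 of each site (before the last base), so after positions 25, 55, 77, 107, 237.
Circular molecule, 5 cuts → 5 fragments:
  26–55 → 30 bp
  56–77 → 22 bp
  78–107 → 30 bp
  108–237 → 130 bp
  238–242 then 1–25 → 5 + 25 = 30 bp
Sorted largest to smallest: 130, 30, 30, 30, 22 bp.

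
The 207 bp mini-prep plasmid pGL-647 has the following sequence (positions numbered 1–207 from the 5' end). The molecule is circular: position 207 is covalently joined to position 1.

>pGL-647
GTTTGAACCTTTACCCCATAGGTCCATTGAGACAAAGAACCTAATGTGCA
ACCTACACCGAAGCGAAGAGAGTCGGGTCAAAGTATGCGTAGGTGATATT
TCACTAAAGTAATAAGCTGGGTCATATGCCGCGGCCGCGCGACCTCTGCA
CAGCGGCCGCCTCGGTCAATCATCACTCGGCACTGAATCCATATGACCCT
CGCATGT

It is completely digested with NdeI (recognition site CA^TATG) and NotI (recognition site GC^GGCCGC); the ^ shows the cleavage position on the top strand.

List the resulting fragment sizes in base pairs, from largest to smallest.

NdeI sites (CATATG) start at positions 123, 190.
NdeI cuts after base 2 of each site, so after positions 124, 191.
NotI sites (GCGGCCGC) start at positions 131, 153.
NotI cuts after base 2 of each site, so after positions 132, 154.
Combined cut positions: 124, 132, 154, 191.
Circular molecule, 4 cuts → 4 fragments:
  125–132 → 8 bp
  133–154 → 22 bp
  155–191 → 37 bp
  192–207 then 1–124 → 16 + 124 = 140 bp
Sorted largest to smallest: 140, 37, 22, 8 bp.

140, 37, 22, 8 bp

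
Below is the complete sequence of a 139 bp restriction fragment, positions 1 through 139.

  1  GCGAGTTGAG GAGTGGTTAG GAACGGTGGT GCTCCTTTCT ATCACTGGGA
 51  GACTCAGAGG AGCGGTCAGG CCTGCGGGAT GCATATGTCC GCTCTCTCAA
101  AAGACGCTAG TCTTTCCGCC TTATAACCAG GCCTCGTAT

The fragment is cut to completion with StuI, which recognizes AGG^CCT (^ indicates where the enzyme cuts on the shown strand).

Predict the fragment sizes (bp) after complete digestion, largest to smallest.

StuI sites (AGGCCT) start at positions 68, 129.
StuI cuts after base 3 of each site, so after positions 70, 131.
Linear molecule, 2 cuts → 3 fragments:
  1–70 → 70 bp
  71–131 → 61 bp
  132–139 → 8 bp
Sorted largest to smallest: 70, 61, 8 bp.

70, 61, 8 bp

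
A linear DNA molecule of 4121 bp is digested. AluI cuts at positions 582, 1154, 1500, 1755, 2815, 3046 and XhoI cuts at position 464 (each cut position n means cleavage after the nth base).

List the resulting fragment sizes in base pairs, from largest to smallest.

1075, 1060, 572, 464, 346, 255, 231, 118 bp

Combined cut positions (sorted): 464, 582, 1154, 1500, 1755, 2815, 3046.
Linear molecule, 7 cuts → 8 fragments:
  464 − 0 = 464 bp
  582 − 464 = 118 bp
  1154 − 582 = 572 bp
  1500 − 1154 = 346 bp
  1755 − 1500 = 255 bp
  2815 − 1755 = 1060 bp
  3046 − 2815 = 231 bp
  4121 − 3046 = 1075 bp
Sorted largest to smallest: 1075, 1060, 572, 464, 346, 255, 231, 118 bp.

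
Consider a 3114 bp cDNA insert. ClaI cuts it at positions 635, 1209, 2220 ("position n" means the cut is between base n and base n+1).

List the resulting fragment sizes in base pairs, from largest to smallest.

1011, 894, 635, 574 bp

Linear molecule, 3 cuts → 4 fragments:
  635 − 0 = 635 bp
  1209 − 635 = 574 bp
  2220 − 1209 = 1011 bp
  3114 − 2220 = 894 bp
Sorted largest to smallest: 1011, 894, 635, 574 bp.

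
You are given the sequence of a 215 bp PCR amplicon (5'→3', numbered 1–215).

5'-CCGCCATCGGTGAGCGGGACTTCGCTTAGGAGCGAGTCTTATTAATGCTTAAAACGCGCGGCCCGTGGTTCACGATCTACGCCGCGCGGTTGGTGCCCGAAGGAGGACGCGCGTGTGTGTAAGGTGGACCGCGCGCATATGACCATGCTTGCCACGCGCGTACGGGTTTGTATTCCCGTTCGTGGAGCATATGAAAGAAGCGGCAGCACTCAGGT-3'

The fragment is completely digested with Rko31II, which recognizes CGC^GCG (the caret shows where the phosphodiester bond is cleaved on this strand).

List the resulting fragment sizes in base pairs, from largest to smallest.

Rko31II sites (CGCGCG) start at positions 55, 83, 108, 130, 155.
Rko31II cuts after base 3 of each site, so after positions 57, 85, 110, 132, 157.
Linear molecule, 5 cuts → 6 fragments:
  1–57 → 57 bp
  58–85 → 28 bp
  86–110 → 25 bp
  111–132 → 22 bp
  133–157 → 25 bp
  158–215 → 58 bp
Sorted largest to smallest: 58, 57, 28, 25, 25, 22 bp.

58, 57, 28, 25, 25, 22 bp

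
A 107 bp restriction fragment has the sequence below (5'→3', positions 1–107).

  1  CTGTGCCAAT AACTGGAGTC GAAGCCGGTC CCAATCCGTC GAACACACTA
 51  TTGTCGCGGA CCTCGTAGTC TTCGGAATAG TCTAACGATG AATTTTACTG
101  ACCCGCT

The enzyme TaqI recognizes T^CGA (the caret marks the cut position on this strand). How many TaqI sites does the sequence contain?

2

TCGA occurs starting at positions 19, 39.
TaqI cuts at 2 sites.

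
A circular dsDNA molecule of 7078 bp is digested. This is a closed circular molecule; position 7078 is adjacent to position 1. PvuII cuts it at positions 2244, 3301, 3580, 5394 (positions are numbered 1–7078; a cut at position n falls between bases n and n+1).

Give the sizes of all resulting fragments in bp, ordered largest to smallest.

3928, 1814, 1057, 279 bp

Circular molecule, 4 cuts → 4 fragments:
  3301 − 2244 = 1057 bp
  3580 − 3301 = 279 bp
  5394 − 3580 = 1814 bp
  wrap: 7078 − 5394 + 2244 = 3928 bp
Sorted largest to smallest: 3928, 1814, 1057, 279 bp.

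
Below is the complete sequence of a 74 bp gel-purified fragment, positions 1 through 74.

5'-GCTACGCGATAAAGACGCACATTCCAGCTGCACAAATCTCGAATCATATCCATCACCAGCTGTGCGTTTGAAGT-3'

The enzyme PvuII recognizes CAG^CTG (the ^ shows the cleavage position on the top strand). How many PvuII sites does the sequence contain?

CAGCTG occurs starting at positions 25, 57.
PvuII cuts at 2 sites.

2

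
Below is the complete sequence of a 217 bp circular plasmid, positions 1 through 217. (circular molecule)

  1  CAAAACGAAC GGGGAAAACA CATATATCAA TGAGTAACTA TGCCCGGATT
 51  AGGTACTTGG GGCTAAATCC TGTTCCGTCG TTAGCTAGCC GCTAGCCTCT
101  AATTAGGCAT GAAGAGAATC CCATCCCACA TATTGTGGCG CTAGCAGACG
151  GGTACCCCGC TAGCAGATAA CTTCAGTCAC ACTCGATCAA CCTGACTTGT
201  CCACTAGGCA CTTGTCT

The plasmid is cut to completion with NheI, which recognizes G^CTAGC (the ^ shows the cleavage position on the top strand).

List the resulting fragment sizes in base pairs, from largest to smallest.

142, 49, 19, 7 bp

NheI sites (GCTAGC) start at positions 84, 91, 140, 159.
NheI cuts after the first base of each site, so after positions 84, 91, 140, 159.
Circular molecule, 4 cuts → 4 fragments:
  85–91 → 7 bp
  92–140 → 49 bp
  141–159 → 19 bp
  160–217 then 1–84 → 58 + 84 = 142 bp
Sorted largest to smallest: 142, 49, 19, 7 bp.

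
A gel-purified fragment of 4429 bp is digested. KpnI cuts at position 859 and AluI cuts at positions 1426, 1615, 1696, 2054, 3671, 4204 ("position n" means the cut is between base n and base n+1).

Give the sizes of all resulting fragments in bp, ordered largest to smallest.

1617, 859, 567, 533, 358, 225, 189, 81 bp

Combined cut positions (sorted): 859, 1426, 1615, 1696, 2054, 3671, 4204.
Linear molecule, 7 cuts → 8 fragments:
  859 − 0 = 859 bp
  1426 − 859 = 567 bp
  1615 − 1426 = 189 bp
  1696 − 1615 = 81 bp
  2054 − 1696 = 358 bp
  3671 − 2054 = 1617 bp
  4204 − 3671 = 533 bp
  4429 − 4204 = 225 bp
Sorted largest to smallest: 1617, 859, 567, 533, 358, 225, 189, 81 bp.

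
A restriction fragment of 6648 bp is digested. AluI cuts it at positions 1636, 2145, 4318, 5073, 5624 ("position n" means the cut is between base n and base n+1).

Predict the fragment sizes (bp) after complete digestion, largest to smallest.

Linear molecule, 5 cuts → 6 fragments:
  1636 − 0 = 1636 bp
  2145 − 1636 = 509 bp
  4318 − 2145 = 2173 bp
  5073 − 4318 = 755 bp
  5624 − 5073 = 551 bp
  6648 − 5624 = 1024 bp
Sorted largest to smallest: 2173, 1636, 1024, 755, 551, 509 bp.

2173, 1636, 1024, 755, 551, 509 bp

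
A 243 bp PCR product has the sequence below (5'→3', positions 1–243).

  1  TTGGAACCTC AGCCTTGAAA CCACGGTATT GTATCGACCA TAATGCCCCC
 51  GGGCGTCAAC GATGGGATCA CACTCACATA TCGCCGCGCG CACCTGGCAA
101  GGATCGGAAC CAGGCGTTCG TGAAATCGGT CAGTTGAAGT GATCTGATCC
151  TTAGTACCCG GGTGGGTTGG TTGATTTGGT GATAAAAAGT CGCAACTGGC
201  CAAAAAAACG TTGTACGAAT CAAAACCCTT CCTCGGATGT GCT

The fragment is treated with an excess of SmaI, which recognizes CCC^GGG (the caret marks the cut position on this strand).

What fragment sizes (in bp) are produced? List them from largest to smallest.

SmaI sites (CCCGGG) start at positions 48, 157.
SmaI cuts after base 3 of each site, so after positions 50, 159.
Linear molecule, 2 cuts → 3 fragments:
  1–50 → 50 bp
  51–159 → 109 bp
  160–243 → 84 bp
Sorted largest to smallest: 109, 84, 50 bp.

109, 84, 50 bp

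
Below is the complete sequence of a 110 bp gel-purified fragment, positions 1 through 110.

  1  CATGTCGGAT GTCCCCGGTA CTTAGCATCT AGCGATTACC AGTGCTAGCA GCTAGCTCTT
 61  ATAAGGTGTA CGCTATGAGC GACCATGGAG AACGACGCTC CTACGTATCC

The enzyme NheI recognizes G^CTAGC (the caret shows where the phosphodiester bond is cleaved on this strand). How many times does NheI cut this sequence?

2

GCTAGC occurs starting at positions 44, 51.
NheI cuts at 2 sites.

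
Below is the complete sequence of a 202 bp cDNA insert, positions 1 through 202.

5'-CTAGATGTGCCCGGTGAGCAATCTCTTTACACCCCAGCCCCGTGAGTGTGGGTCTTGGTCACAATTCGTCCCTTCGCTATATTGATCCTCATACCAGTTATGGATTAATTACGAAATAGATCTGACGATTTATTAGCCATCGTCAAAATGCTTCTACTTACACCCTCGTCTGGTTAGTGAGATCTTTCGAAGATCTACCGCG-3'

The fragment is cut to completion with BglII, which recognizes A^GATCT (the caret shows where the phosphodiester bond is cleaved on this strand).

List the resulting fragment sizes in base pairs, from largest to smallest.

BglII sites (AGATCT) start at positions 118, 180, 191.
BglII cuts after the first base of each site, so after positions 118, 180, 191.
Linear molecule, 3 cuts → 4 fragments:
  1–118 → 118 bp
  119–180 → 62 bp
  181–191 → 11 bp
  192–202 → 11 bp
Sorted largest to smallest: 118, 62, 11, 11 bp.

118, 62, 11, 11 bp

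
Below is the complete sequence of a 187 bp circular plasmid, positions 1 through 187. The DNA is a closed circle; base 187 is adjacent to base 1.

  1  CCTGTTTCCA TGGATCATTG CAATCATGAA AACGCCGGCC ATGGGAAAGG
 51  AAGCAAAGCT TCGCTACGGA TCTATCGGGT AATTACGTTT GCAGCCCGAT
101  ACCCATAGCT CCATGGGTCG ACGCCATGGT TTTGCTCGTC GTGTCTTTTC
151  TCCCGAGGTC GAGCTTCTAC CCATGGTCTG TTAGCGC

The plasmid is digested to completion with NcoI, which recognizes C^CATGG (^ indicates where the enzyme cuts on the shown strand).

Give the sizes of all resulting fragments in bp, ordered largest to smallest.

NcoI sites (CCATGG) start at positions 8, 39, 111, 124, 171.
NcoI cuts after the first base of each site, so after positions 8, 39, 111, 124, 171.
Circular molecule, 5 cuts → 5 fragments:
  9–39 → 31 bp
  40–111 → 72 bp
  112–124 → 13 bp
  125–171 → 47 bp
  172–187 then 1–8 → 16 + 8 = 24 bp
Sorted largest to smallest: 72, 47, 31, 24, 13 bp.

72, 47, 31, 24, 13 bp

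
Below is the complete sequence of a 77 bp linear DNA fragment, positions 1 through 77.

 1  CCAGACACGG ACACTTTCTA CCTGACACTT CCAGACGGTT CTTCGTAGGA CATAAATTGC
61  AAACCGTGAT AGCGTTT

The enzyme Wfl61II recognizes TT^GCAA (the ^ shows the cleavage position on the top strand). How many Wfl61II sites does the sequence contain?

TTGCAA occurs starting at position 57.
Wfl61II cuts at 1 site.

1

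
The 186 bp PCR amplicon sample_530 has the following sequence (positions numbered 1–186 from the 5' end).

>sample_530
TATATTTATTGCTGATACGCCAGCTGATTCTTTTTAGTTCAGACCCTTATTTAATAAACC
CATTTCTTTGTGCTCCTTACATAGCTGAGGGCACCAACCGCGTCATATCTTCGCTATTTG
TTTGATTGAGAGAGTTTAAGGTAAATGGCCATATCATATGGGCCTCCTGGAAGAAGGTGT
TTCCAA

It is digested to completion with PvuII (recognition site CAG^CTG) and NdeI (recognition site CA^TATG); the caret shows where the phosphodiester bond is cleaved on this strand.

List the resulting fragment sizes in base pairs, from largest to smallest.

The PvuII site (CAGCTG) starts at position 21.
PvuII cuts after base 3 of each site, so after position 23.
The NdeI site (CATATG) starts at position 155.
NdeI cuts after base 2 of each site, so after position 156.
Combined cut positions: 23, 156.
Linear molecule, 2 cuts → 3 fragments:
  1–23 → 23 bp
  24–156 → 133 bp
  157–186 → 30 bp
Sorted largest to smallest: 133, 30, 23 bp.

133, 30, 23 bp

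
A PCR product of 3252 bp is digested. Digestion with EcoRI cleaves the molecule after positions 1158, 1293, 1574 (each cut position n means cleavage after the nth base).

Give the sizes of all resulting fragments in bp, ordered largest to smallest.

Linear molecule, 3 cuts → 4 fragments:
  1158 − 0 = 1158 bp
  1293 − 1158 = 135 bp
  1574 − 1293 = 281 bp
  3252 − 1574 = 1678 bp
Sorted largest to smallest: 1678, 1158, 281, 135 bp.

1678, 1158, 281, 135 bp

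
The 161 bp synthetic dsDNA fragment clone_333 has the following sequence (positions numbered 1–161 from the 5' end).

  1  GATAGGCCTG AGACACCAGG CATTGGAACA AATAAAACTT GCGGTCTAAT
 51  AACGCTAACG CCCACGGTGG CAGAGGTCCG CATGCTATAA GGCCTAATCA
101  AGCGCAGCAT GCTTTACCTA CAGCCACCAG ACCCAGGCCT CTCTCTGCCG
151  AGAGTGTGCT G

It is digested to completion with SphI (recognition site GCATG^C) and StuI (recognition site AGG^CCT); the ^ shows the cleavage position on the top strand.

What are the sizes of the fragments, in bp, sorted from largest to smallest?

78, 26, 24, 19, 8, 6 bp

SphI sites (GCATGC) start at positions 80, 107.
SphI cuts after base 5 of each site (before the last base), so after positions 84, 111.
StuI sites (AGGCCT) start at positions 4, 90, 135.
StuI cuts after base 3 of each site, so after positions 6, 92, 137.
Combined cut positions: 6, 84, 92, 111, 137.
Linear molecule, 5 cuts → 6 fragments:
  1–6 → 6 bp
  7–84 → 78 bp
  85–92 → 8 bp
  93–111 → 19 bp
  112–137 → 26 bp
  138–161 → 24 bp
Sorted largest to smallest: 78, 26, 24, 19, 8, 6 bp.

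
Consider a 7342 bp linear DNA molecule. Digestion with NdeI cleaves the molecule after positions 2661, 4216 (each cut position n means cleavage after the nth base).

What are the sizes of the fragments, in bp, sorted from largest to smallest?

Linear molecule, 2 cuts → 3 fragments:
  2661 − 0 = 2661 bp
  4216 − 2661 = 1555 bp
  7342 − 4216 = 3126 bp
Sorted largest to smallest: 3126, 2661, 1555 bp.

3126, 2661, 1555 bp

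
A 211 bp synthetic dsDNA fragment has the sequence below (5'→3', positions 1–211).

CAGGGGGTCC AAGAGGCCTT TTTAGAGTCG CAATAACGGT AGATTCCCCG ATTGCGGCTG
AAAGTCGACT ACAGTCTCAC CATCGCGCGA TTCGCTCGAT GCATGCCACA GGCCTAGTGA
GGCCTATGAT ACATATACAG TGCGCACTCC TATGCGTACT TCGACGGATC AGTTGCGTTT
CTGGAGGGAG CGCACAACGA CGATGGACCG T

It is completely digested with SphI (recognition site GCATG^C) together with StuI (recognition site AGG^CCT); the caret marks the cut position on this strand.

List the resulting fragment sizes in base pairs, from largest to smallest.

89, 89, 16, 10, 7 bp

The SphI site (GCATGC) starts at position 101.
SphI cuts after base 5 of each site (before the last base), so after position 105.
StuI sites (AGGCCT) start at positions 14, 110, 120.
StuI cuts after base 3 of each site, so after positions 16, 112, 122.
Combined cut positions: 16, 105, 112, 122.
Linear molecule, 4 cuts → 5 fragments:
  1–16 → 16 bp
  17–105 → 89 bp
  106–112 → 7 bp
  113–122 → 10 bp
  123–211 → 89 bp
Sorted largest to smallest: 89, 89, 16, 10, 7 bp.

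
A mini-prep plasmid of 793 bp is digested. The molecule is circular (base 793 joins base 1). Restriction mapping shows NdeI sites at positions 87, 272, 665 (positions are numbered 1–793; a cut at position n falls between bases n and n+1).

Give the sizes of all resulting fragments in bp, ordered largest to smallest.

Circular molecule, 3 cuts → 3 fragments:
  272 − 87 = 185 bp
  665 − 272 = 393 bp
  wrap: 793 − 665 + 87 = 215 bp
Sorted largest to smallest: 393, 215, 185 bp.

393, 215, 185 bp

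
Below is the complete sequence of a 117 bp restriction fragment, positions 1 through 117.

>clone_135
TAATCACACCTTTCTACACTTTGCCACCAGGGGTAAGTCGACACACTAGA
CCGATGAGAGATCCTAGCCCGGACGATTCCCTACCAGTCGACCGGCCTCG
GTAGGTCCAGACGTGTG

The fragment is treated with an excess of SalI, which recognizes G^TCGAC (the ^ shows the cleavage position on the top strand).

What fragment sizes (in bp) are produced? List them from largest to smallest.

50, 37, 30 bp

SalI sites (GTCGAC) start at positions 37, 87.
SalI cuts after the first base of each site, so after positions 37, 87.
Linear molecule, 2 cuts → 3 fragments:
  1–37 → 37 bp
  38–87 → 50 bp
  88–117 → 30 bp
Sorted largest to smallest: 50, 37, 30 bp.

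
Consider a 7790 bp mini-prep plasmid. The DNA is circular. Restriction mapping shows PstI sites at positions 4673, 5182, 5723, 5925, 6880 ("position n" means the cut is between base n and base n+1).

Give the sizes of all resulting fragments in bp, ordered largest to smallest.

Circular molecule, 5 cuts → 5 fragments:
  5182 − 4673 = 509 bp
  5723 − 5182 = 541 bp
  5925 − 5723 = 202 bp
  6880 − 5925 = 955 bp
  wrap: 7790 − 6880 + 4673 = 5583 bp
Sorted largest to smallest: 5583, 955, 541, 509, 202 bp.

5583, 955, 541, 509, 202 bp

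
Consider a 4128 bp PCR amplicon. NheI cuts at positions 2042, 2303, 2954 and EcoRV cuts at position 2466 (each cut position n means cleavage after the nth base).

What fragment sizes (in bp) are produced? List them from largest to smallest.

2042, 1174, 488, 261, 163 bp

Combined cut positions (sorted): 2042, 2303, 2466, 2954.
Linear molecule, 4 cuts → 5 fragments:
  2042 − 0 = 2042 bp
  2303 − 2042 = 261 bp
  2466 − 2303 = 163 bp
  2954 − 2466 = 488 bp
  4128 − 2954 = 1174 bp
Sorted largest to smallest: 2042, 1174, 488, 261, 163 bp.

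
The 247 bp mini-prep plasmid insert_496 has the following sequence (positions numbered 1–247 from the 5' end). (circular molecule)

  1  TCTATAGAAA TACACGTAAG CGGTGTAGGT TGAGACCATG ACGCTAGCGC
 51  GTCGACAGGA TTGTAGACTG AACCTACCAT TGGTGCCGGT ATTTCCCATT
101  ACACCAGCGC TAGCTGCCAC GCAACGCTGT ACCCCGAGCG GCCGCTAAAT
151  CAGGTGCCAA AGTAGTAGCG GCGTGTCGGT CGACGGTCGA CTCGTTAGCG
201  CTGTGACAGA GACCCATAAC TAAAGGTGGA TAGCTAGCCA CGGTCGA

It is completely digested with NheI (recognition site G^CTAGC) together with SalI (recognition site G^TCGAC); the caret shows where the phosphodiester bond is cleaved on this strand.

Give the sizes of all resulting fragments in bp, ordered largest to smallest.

NheI sites (GCTAGC) start at positions 43, 109, 233.
NheI cuts after the first base of each site, so after positions 43, 109, 233.
SalI sites (GTCGAC) start at positions 51, 179, 186.
SalI cuts after the first base of each site, so after positions 51, 179, 186.
Combined cut positions: 43, 51, 109, 179, 186, 233.
Circular molecule, 6 cuts → 6 fragments:
  44–51 → 8 bp
  52–109 → 58 bp
  110–179 → 70 bp
  180–186 → 7 bp
  187–233 → 47 bp
  234–247 then 1–43 → 14 + 43 = 57 bp
Sorted largest to smallest: 70, 58, 57, 47, 8, 7 bp.

70, 58, 57, 47, 8, 7 bp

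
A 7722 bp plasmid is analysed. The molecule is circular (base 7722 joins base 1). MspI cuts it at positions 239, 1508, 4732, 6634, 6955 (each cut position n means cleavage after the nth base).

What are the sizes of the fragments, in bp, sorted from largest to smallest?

Circular molecule, 5 cuts → 5 fragments:
  1508 − 239 = 1269 bp
  4732 − 1508 = 3224 bp
  6634 − 4732 = 1902 bp
  6955 − 6634 = 321 bp
  wrap: 7722 − 6955 + 239 = 1006 bp
Sorted largest to smallest: 3224, 1902, 1269, 1006, 321 bp.

3224, 1902, 1269, 1006, 321 bp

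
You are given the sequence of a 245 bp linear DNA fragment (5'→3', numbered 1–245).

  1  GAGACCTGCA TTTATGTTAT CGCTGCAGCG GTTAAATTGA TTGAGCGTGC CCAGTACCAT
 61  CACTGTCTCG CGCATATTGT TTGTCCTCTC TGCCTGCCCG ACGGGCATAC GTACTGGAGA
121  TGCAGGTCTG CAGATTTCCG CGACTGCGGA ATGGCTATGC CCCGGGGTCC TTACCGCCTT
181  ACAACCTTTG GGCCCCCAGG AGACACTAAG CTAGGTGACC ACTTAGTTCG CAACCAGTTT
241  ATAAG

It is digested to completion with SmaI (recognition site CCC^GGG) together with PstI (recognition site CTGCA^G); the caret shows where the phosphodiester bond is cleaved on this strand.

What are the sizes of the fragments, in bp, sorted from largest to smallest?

105, 82, 31, 27 bp

The SmaI site (CCCGGG) starts at position 161.
SmaI cuts after base 3 of each site, so after position 163.
PstI sites (CTGCAG) start at positions 23, 128.
PstI cuts after base 5 of each site (before the last base), so after positions 27, 132.
Combined cut positions: 27, 132, 163.
Linear molecule, 3 cuts → 4 fragments:
  1–27 → 27 bp
  28–132 → 105 bp
  133–163 → 31 bp
  164–245 → 82 bp
Sorted largest to smallest: 105, 82, 31, 27 bp.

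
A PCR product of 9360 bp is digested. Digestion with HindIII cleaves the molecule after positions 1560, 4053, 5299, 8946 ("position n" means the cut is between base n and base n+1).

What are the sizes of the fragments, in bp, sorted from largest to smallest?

3647, 2493, 1560, 1246, 414 bp

Linear molecule, 4 cuts → 5 fragments:
  1560 − 0 = 1560 bp
  4053 − 1560 = 2493 bp
  5299 − 4053 = 1246 bp
  8946 − 5299 = 3647 bp
  9360 − 8946 = 414 bp
Sorted largest to smallest: 3647, 2493, 1560, 1246, 414 bp.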